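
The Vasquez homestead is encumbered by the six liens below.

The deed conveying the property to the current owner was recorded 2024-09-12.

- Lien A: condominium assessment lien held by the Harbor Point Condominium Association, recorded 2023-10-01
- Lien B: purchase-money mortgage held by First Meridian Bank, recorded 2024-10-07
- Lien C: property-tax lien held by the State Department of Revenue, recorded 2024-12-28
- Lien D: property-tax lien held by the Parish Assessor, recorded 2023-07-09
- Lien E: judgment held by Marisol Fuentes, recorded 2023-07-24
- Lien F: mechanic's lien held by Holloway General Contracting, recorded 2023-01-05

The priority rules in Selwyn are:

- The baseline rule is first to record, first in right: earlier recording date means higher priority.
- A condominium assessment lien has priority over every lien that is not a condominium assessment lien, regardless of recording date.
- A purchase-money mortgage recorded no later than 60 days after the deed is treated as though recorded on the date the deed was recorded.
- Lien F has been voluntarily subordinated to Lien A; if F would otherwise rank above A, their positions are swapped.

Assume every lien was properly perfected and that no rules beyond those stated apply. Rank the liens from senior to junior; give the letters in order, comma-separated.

First, effective dates: B relates back to the deed date 2024-09-12.
A is a condominium assessment lien, so it outranks all other liens regardless of date.
Ordering the rest by effective date: F (2023-01-05), D (2023-07-09), E (2023-07-24), B (2024-09-12), C (2024-12-28).
F is already junior to A, so the subordination agreement changes nothing.

A, F, D, E, B, C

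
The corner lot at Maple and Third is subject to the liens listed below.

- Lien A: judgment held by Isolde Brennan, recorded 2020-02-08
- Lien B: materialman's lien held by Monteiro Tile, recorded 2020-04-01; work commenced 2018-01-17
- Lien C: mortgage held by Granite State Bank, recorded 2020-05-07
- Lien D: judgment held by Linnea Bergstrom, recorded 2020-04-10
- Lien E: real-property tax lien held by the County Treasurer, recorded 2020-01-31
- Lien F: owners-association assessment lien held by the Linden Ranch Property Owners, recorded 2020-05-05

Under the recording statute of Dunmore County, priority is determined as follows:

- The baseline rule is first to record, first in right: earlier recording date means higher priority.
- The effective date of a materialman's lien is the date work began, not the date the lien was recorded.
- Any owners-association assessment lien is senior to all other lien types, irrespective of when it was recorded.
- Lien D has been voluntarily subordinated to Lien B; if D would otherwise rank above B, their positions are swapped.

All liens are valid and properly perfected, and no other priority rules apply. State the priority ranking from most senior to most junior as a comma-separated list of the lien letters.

F, B, E, A, D, C

First, effective dates: B is treated as recorded 2018-01-17, the work-commencement date.
F, as an owners-association assessment lien, has superpriority and ranks first.
Remaining liens by effective date: B (2018-01-17), E (2020-01-31), A (2020-02-08), D (2020-04-10), C (2020-05-07).
D is already junior to B, so the subordination agreement changes nothing.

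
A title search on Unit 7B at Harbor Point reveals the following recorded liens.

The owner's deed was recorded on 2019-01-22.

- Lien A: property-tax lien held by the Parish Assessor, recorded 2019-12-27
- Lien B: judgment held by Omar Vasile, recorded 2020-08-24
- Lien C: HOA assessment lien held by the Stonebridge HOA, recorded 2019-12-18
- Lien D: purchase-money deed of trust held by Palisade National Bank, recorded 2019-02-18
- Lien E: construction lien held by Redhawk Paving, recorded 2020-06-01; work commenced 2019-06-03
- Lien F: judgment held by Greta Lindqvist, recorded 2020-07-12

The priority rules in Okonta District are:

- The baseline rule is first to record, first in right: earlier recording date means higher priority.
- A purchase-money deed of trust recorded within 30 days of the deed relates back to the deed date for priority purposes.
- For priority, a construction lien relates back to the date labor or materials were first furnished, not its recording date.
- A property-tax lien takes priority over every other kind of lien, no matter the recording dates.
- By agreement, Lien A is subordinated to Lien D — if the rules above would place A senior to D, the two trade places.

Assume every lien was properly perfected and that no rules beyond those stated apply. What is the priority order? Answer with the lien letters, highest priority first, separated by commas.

D, A, E, C, F, B

Effective dates: D was recorded within the 30-day window, so its effective date is the deed date 2019-01-22; E's effective date is 2019-06-03, when work began.
As a property-tax lien, A is senior to every other lien.
The other liens, earliest effective date first: D (2019-01-22), E (2019-06-03), C (2019-12-18), F (2020-07-12), B (2020-08-24).
Because A would otherwise rank above D, the subordination swaps them.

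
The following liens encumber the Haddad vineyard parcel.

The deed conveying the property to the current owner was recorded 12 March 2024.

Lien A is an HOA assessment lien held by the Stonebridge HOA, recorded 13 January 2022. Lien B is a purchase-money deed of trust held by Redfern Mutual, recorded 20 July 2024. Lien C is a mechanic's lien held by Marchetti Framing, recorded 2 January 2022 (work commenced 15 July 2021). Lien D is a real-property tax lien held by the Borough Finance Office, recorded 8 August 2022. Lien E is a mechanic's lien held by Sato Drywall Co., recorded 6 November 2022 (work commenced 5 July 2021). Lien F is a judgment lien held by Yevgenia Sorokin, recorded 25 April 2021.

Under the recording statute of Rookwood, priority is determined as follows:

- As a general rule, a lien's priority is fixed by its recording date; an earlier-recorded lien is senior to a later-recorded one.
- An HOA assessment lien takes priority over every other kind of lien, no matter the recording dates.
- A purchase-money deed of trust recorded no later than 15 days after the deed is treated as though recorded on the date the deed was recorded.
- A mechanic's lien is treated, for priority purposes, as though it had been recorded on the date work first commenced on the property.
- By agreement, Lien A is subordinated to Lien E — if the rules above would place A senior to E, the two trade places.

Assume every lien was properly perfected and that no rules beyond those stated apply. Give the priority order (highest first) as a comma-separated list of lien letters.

First, effective dates: B was recorded 130 days after the deed — beyond 15 days — so no relation-back applies; C is treated as recorded 15 July 2021, the work-commencement date; E is treated as recorded 5 July 2021, the work-commencement date.
A is an HOA assessment lien, so it outranks all other liens regardless of date.
Ordering the rest by effective date: F (25 April 2021), E (5 July 2021), C (15 July 2021), D (8 August 2022), B (20 July 2024).
The subordination applies — A was senior to E — so A and E swap.

E, F, A, C, D, B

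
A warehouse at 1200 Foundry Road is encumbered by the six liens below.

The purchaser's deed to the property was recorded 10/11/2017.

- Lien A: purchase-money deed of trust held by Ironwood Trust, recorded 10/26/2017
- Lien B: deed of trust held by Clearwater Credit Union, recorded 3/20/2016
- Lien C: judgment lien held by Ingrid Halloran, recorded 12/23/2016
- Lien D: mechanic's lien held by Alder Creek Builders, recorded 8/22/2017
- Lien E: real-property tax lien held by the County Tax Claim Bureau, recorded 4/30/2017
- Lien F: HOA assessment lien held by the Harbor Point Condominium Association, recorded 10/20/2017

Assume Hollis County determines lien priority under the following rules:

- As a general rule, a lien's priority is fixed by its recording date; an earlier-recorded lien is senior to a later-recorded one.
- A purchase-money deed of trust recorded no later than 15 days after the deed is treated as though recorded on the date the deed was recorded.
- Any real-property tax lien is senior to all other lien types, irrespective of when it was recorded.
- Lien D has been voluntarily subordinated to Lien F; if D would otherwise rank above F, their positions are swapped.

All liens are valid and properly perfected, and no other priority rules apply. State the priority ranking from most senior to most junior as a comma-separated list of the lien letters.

E, B, C, F, A, D

Effective dates after the stated exceptions: A was recorded within the 15-day window, so its effective date is the deed date 10/11/2017.
E is a real-property tax lien and takes priority over every other lien.
Remaining liens by effective date: B (3/20/2016), C (12/23/2016), D (8/22/2017), A (10/11/2017), F (10/20/2017).
D would otherwise be senior to F, so under the subordination agreement D and F exchange positions.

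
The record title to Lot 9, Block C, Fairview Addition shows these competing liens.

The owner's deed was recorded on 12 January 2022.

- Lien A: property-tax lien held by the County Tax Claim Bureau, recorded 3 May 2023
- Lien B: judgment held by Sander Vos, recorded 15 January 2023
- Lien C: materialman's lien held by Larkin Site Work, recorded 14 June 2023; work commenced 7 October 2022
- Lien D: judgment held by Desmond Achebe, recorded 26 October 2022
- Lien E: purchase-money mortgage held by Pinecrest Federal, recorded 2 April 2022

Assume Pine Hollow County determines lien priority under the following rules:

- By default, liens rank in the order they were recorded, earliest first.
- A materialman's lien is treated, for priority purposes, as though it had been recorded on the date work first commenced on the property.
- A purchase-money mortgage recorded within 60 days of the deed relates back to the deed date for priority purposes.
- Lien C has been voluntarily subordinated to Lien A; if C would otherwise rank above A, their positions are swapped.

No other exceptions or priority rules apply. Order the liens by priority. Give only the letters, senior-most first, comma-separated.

Effective dates: C is treated as recorded 7 October 2022, the work-commencement date; E was recorded 80 days after the deed — beyond 60 days — so no relation-back applies.
By effective date: E (2 April 2022), C (7 October 2022), D (26 October 2022), B (15 January 2023), A (3 May 2023).
The subordination applies — C was senior to A — so C and A swap.

E, A, D, B, C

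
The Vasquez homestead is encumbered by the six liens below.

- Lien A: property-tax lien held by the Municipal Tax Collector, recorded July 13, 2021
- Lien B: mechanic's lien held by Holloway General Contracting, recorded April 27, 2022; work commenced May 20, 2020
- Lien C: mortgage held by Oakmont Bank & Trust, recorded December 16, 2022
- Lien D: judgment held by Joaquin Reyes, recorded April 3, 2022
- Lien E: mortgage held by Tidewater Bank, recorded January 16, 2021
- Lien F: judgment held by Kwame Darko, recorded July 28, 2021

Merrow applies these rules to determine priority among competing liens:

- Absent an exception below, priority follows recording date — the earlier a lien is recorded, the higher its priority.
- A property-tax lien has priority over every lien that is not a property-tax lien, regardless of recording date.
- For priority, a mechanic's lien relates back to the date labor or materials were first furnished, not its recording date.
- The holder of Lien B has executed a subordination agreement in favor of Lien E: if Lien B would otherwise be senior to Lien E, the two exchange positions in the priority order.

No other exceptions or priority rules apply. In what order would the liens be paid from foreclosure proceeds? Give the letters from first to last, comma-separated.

A, E, B, F, D, C

First, effective dates: B relates back to May 20, 2020 (work commenced).
A is a property-tax lien, so it outranks all other liens regardless of date.
Among the remaining liens, by effective date: B (May 20, 2020), E (January 16, 2021), F (July 28, 2021), D (April 3, 2022), C (December 16, 2022).
The subordination applies — B was senior to E — so B and E swap.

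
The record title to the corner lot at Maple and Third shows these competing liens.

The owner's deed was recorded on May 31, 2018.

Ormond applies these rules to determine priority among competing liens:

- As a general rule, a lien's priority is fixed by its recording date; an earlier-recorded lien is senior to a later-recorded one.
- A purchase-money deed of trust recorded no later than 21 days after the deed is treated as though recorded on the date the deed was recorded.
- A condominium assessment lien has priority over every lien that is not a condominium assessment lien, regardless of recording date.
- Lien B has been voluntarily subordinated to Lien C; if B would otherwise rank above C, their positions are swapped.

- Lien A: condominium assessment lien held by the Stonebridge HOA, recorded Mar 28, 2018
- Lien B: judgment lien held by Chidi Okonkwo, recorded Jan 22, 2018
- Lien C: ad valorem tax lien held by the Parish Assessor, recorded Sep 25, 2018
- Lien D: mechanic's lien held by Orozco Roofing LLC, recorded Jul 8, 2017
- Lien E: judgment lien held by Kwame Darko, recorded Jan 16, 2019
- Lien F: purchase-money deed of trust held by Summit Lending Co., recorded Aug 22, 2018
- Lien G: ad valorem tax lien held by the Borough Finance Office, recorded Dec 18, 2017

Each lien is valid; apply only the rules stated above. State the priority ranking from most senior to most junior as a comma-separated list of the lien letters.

Adjusting effective dates: F missed the 21-day window (83 days after the deed), so its recording date stands.
A, as a condominium assessment lien, has superpriority and ranks first.
Among the remaining liens, by effective date: D (Jul 8, 2017), G (Dec 18, 2017), B (Jan 22, 2018), F (Aug 22, 2018), C (Sep 25, 2018), E (Jan 16, 2019).
Because B would otherwise rank above C, the subordination swaps them.

A, D, G, C, F, B, E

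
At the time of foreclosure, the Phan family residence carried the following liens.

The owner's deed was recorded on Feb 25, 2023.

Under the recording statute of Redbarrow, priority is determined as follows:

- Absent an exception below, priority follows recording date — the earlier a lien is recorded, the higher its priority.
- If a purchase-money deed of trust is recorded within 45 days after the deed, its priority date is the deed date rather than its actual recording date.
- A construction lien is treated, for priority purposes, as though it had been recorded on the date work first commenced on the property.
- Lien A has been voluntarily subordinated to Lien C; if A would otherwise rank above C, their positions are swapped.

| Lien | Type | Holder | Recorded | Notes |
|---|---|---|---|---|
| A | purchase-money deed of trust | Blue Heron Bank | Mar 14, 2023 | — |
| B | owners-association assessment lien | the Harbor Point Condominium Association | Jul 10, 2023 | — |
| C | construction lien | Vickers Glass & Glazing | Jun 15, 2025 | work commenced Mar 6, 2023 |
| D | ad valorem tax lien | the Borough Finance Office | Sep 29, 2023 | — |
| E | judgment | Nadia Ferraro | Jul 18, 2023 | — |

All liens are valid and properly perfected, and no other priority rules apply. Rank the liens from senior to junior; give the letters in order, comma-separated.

C, A, B, E, D

Adjusting effective dates: A relates back to the deed date Feb 25, 2023; C is treated as recorded Mar 6, 2023, the work-commencement date.
Sorted by effective date: A (Feb 25, 2023), C (Mar 6, 2023), B (Jul 10, 2023), E (Jul 18, 2023), D (Sep 29, 2023).
Because A would otherwise rank above C, the subordination swaps them.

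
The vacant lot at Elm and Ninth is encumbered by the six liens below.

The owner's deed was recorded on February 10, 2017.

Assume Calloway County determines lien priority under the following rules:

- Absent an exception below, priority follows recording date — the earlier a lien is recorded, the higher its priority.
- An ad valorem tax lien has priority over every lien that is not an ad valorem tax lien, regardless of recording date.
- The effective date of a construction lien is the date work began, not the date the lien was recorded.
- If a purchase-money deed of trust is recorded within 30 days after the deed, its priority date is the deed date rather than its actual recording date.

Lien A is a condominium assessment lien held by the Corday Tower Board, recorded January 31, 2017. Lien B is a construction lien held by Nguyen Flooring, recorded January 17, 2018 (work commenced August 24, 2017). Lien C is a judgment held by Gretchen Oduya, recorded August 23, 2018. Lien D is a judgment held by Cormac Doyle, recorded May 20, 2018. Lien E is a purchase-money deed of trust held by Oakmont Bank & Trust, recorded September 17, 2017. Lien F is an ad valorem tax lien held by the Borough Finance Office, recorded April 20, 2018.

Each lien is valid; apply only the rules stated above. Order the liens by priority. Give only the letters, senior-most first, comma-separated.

First, effective dates: B is treated as recorded August 24, 2017, the work-commencement date; E was recorded 219 days after the deed, outside the 30-day window, so it keeps its recording date.
F is an ad valorem tax lien and takes priority over every other lien.
Among the remaining liens, by effective date: A (January 31, 2017), B (August 24, 2017), E (September 17, 2017), D (May 20, 2018), C (August 23, 2018).

F, A, B, E, D, C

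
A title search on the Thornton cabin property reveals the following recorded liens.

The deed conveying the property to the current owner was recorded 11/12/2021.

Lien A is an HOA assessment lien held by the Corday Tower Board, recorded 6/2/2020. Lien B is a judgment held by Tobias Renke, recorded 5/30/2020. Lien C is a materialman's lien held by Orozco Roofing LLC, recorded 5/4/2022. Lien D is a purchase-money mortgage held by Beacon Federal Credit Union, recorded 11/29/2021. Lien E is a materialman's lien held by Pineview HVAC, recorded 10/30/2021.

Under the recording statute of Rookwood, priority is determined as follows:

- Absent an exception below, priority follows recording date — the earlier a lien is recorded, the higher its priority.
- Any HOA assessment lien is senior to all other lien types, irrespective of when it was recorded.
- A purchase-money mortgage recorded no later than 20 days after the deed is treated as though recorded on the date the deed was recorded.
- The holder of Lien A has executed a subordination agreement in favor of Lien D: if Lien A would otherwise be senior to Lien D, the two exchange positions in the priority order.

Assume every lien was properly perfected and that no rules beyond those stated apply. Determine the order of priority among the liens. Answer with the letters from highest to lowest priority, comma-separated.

D, B, E, A, C

Effective dates after the stated exceptions: D relates back to the deed date 11/12/2021.
A, as an HOA assessment lien, has superpriority and ranks first.
Ordering the rest by effective date: B (5/30/2020), E (10/30/2021), D (11/12/2021), C (5/4/2022).
The subordination applies — A was senior to D — so A and D swap.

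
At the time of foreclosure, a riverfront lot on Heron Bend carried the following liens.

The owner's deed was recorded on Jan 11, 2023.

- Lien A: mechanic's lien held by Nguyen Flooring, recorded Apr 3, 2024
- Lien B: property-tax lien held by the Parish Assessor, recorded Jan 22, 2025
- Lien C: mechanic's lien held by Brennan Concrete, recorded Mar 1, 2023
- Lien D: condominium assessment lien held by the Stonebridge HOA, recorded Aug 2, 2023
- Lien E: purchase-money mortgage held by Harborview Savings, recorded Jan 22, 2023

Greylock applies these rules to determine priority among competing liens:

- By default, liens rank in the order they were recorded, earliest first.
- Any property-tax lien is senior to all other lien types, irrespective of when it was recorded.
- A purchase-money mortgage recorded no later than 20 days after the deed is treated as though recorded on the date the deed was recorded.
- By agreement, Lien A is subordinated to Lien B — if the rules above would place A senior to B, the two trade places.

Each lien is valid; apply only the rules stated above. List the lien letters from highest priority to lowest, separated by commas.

B, E, C, D, A

Effective dates: E's effective date is the deed date, Jan 11, 2023.
B, as a property-tax lien, has superpriority and ranks first.
Among the remaining liens, by effective date: E (Jan 11, 2023), C (Mar 1, 2023), D (Aug 2, 2023), A (Apr 3, 2024).
A already ranks below B; the subordination has no effect.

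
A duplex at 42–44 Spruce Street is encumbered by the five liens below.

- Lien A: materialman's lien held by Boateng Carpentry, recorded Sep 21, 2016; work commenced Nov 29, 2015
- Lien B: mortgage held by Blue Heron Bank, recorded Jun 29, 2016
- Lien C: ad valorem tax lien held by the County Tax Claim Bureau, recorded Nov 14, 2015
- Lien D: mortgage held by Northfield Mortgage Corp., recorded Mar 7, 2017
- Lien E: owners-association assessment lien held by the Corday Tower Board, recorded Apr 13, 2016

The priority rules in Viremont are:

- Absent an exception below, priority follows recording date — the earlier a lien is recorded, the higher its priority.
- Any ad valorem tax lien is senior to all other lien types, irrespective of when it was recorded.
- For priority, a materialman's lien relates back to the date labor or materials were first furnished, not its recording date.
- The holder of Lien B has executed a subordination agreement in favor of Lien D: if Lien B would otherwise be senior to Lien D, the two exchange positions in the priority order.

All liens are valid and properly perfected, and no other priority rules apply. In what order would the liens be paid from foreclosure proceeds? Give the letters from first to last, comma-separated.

Effective dates after the stated exceptions: A is treated as recorded Nov 29, 2015, the work-commencement date.
C, as an ad valorem tax lien, has superpriority and ranks first.
Among the remaining liens, by effective date: A (Nov 29, 2015), E (Apr 13, 2016), B (Jun 29, 2016), D (Mar 7, 2017).
The subordination applies — B was senior to D — so B and D swap.

C, A, E, D, B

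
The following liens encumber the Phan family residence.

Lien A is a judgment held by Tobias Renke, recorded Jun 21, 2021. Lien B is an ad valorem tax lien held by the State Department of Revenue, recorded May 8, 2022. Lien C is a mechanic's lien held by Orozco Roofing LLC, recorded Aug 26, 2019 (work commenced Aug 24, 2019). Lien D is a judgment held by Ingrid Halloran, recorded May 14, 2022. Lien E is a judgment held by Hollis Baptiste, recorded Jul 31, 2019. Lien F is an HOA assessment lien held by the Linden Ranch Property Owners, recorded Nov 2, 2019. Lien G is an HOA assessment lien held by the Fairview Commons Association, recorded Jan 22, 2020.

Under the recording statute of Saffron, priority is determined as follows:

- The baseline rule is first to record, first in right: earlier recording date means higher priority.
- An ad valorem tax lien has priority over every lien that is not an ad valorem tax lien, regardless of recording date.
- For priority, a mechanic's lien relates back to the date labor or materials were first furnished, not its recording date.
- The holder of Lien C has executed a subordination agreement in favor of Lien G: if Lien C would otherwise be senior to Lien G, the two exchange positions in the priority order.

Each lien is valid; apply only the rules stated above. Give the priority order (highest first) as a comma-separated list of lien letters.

B, E, G, F, C, A, D

Effective dates after the stated exceptions: C relates back to Aug 24, 2019 (work commenced).
B is an ad valorem tax lien and takes priority over every other lien.
Remaining liens by effective date: E (Jul 31, 2019), C (Aug 24, 2019), F (Nov 2, 2019), G (Jan 22, 2020), A (Jun 21, 2021), D (May 14, 2022).
The subordination applies — C was senior to G — so C and G swap.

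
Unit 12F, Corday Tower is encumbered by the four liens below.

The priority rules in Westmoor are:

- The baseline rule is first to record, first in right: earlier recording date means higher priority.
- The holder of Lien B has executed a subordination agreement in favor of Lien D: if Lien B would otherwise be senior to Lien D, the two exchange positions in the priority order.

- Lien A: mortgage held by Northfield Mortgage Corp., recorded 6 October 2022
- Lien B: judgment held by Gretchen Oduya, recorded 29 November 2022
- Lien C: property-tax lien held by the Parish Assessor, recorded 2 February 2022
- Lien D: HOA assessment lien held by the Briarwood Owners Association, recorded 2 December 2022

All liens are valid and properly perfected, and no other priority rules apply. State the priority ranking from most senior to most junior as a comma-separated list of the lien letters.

C, A, D, B

By effective date: C (2 February 2022), A (6 October 2022), B (29 November 2022), D (2 December 2022).
B is senior to D before the subordination, so the two trade places.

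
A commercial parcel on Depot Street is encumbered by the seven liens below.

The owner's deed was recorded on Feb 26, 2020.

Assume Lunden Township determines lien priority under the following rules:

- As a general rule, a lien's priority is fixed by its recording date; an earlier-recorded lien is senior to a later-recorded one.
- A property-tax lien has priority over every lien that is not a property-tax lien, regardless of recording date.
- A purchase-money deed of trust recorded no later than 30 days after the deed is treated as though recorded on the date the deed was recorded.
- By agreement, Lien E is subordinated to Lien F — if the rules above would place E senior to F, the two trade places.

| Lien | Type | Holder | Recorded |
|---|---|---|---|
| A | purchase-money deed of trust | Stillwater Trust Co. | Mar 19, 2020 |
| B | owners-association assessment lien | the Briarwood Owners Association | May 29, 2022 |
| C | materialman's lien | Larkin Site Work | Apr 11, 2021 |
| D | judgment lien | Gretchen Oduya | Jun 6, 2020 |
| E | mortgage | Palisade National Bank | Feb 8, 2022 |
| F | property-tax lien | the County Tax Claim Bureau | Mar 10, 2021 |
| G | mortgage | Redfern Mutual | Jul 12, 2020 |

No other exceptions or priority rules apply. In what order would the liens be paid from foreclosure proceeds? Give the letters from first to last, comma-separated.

First, effective dates: A relates back to the deed date Feb 26, 2020.
F is a property-tax lien and takes priority over every other lien.
Remaining liens by effective date: A (Feb 26, 2020), D (Jun 6, 2020), G (Jul 12, 2020), C (Apr 11, 2021), E (Feb 8, 2022), B (May 29, 2022).
E is already junior to F, so the subordination agreement changes nothing.

F, A, D, G, C, E, B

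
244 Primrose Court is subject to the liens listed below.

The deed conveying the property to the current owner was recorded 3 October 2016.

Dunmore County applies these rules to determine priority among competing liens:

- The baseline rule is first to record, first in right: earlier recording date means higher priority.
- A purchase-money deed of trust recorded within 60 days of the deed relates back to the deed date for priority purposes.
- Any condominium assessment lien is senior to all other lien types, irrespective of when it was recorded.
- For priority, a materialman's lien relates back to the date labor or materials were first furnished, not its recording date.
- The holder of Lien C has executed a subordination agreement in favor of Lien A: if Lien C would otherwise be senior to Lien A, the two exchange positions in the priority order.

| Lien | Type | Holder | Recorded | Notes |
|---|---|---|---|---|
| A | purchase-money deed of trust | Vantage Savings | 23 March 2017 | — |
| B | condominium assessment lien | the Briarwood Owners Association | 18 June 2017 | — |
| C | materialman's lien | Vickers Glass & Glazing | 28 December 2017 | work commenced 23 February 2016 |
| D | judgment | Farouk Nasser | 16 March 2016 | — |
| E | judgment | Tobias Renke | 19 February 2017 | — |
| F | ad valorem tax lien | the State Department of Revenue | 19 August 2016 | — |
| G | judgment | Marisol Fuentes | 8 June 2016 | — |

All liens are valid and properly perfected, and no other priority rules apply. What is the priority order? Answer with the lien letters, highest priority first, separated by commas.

B, A, D, G, F, E, C

Effective dates after the stated exceptions: A missed the 60-day window (171 days after the deed), so its recording date stands; C relates back to 23 February 2016 (work commenced).
B, as a condominium assessment lien, has superpriority and ranks first.
Ordering the rest by effective date: C (23 February 2016), D (16 March 2016), G (8 June 2016), F (19 August 2016), E (19 February 2017), A (23 March 2017).
C would otherwise be senior to A, so under the subordination agreement C and A exchange positions.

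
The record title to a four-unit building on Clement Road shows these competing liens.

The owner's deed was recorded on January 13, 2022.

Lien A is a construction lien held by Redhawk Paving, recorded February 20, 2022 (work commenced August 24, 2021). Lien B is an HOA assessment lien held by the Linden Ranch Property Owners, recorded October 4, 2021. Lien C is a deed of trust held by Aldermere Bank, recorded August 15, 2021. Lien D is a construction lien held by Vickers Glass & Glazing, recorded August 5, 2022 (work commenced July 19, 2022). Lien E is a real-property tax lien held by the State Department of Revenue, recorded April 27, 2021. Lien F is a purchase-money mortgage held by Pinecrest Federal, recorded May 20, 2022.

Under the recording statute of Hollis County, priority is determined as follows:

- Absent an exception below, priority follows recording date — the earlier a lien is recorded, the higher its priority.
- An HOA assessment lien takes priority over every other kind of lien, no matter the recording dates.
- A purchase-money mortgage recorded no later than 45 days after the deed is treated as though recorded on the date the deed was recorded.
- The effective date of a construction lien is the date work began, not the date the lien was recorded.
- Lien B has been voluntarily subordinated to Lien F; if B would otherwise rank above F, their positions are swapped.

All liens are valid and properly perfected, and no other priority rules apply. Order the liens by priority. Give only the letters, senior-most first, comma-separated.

Effective dates after the stated exceptions: A is treated as recorded August 24, 2021, the work-commencement date; D is treated as recorded July 19, 2022, the work-commencement date; F missed the 45-day window (127 days after the deed), so its recording date stands.
B is an HOA assessment lien, so it outranks all other liens regardless of date.
The other liens, earliest effective date first: E (April 27, 2021), C (August 15, 2021), A (August 24, 2021), F (May 20, 2022), D (July 19, 2022).
B would otherwise be senior to F, so under the subordination agreement B and F exchange positions.

F, E, C, A, B, D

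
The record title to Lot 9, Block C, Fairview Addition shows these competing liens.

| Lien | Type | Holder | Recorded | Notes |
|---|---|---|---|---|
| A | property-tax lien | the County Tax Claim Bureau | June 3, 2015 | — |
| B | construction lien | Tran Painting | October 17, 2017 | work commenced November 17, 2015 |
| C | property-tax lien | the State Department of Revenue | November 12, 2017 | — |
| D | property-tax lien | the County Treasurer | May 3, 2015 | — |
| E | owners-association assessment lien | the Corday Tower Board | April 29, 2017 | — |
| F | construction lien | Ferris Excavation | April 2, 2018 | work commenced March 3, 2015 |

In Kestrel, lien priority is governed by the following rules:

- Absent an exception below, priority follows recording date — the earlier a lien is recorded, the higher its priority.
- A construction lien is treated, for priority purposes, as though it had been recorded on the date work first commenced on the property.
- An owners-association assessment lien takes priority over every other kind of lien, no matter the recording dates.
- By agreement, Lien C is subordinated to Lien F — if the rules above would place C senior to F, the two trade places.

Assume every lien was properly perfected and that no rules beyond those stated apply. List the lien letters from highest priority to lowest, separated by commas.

Effective dates: B is treated as recorded November 17, 2015, the work-commencement date; F is treated as recorded March 3, 2015, the work-commencement date.
As an owners-association assessment lien, E is senior to every other lien.
Among the remaining liens, by effective date: F (March 3, 2015), D (May 3, 2015), A (June 3, 2015), B (November 17, 2015), C (November 12, 2017).
Since C is not senior to F, the subordination leaves the order unchanged.

E, F, D, A, B, C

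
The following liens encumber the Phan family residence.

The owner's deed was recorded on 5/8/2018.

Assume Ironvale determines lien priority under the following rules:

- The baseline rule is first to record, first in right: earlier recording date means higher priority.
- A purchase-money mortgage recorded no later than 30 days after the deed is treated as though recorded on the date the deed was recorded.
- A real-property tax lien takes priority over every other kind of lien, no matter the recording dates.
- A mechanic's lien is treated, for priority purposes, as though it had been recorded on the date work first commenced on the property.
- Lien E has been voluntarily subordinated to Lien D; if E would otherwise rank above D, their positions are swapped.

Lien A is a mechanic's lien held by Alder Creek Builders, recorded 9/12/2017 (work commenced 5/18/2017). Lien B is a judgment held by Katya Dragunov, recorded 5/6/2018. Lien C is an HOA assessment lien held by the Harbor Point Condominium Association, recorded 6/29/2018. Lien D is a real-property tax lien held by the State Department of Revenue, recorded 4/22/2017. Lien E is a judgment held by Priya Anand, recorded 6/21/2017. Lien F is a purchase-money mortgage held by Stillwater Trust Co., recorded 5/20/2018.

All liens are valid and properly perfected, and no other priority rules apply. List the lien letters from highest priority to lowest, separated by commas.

D, A, E, B, F, C

Adjusting effective dates: A is treated as recorded 5/18/2017, the work-commencement date; F was recorded within the 30-day window, so its effective date is the deed date 5/8/2018.
D, as a real-property tax lien, has superpriority and ranks first.
The other liens, earliest effective date first: A (5/18/2017), E (6/21/2017), B (5/6/2018), F (5/8/2018), C (6/29/2018).
Since E is not senior to D, the subordination leaves the order unchanged.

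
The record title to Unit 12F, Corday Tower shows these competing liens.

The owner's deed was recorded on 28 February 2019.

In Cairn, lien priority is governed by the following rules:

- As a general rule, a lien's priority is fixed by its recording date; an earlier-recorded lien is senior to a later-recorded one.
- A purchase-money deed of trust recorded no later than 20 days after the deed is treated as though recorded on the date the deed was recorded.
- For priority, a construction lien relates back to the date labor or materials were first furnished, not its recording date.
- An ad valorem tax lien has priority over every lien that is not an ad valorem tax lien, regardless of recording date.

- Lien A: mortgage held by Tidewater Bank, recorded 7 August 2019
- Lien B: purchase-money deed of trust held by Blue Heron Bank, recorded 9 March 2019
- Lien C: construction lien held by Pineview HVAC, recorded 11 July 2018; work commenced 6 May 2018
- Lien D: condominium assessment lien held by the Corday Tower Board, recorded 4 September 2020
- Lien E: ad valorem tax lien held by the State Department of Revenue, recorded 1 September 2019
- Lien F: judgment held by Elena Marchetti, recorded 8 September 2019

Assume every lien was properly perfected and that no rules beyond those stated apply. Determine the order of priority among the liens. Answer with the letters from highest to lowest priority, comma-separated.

E, C, B, A, F, D

Effective dates after the stated exceptions: B relates back to the deed date 28 February 2019; C's effective date is 6 May 2018, when work began.
As an ad valorem tax lien, E is senior to every other lien.
Among the remaining liens, by effective date: C (6 May 2018), B (28 February 2019), A (7 August 2019), F (8 September 2019), D (4 September 2020).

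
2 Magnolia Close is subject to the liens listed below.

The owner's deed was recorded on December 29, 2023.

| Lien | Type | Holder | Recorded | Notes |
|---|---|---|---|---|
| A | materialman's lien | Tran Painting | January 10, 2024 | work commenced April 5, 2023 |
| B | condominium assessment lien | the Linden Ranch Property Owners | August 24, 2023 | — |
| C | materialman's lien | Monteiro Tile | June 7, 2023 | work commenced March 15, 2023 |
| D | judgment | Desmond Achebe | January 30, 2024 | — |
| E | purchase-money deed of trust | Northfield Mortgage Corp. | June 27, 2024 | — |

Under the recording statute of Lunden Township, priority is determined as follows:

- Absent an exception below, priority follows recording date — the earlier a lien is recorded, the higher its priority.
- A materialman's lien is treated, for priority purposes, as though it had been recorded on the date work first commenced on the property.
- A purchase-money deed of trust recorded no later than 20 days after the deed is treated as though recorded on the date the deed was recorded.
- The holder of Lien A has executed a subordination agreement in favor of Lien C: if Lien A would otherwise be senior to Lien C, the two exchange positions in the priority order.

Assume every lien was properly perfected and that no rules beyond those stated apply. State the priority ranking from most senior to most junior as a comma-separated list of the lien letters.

C, A, B, D, E

Adjusting effective dates: A is treated as recorded April 5, 2023, the work-commencement date; C is treated as recorded March 15, 2023, the work-commencement date; E was recorded 181 days after the deed, outside the 20-day window, so it keeps its recording date.
Sorted by effective date: C (March 15, 2023), A (April 5, 2023), B (August 24, 2023), D (January 30, 2024), E (June 27, 2024).
A already ranks below C; the subordination has no effect.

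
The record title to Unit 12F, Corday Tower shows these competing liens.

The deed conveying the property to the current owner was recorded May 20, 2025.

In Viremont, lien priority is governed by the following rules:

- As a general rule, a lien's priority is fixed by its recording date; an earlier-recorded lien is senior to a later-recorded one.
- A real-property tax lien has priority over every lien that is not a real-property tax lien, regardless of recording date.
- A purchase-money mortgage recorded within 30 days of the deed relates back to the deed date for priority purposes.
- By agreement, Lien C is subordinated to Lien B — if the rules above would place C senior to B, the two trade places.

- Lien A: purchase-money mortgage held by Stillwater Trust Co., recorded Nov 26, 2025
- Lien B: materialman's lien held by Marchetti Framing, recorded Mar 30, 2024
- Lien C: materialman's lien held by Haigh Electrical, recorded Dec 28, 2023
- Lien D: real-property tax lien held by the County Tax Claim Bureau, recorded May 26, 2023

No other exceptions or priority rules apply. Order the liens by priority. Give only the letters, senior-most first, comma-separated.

D, B, C, A

Effective dates after the stated exceptions: A was recorded 190 days after the deed, outside the 30-day window, so it keeps its recording date.
D, as a real-property tax lien, has superpriority and ranks first.
Remaining liens by effective date: C (Dec 28, 2023), B (Mar 30, 2024), A (Nov 26, 2025).
The subordination applies — C was senior to B — so C and B swap.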